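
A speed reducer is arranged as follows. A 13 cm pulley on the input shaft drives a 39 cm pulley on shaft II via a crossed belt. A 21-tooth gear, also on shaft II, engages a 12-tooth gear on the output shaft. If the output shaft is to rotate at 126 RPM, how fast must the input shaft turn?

216 RPM

Overall ratio R = 3 × 0.57143 = 1.7143.
Required input speed = output speed × R = 126 × 1.7143 = 216 RPM.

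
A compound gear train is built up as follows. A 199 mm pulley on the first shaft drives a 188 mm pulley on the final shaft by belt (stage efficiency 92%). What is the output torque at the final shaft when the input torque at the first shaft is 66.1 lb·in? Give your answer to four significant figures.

57.45 lb·in

Belt: ratio = 188/199 = 0.94472; torque at the final shaft = 66.1 × 0.94472 × 0.92 = 57.451 lb·in.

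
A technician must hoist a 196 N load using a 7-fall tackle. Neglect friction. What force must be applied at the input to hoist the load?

Block-and-tackle MA = number of supporting rope parts = 7.
Effort = load / MA = 196 / 7 = 28 N.

28 N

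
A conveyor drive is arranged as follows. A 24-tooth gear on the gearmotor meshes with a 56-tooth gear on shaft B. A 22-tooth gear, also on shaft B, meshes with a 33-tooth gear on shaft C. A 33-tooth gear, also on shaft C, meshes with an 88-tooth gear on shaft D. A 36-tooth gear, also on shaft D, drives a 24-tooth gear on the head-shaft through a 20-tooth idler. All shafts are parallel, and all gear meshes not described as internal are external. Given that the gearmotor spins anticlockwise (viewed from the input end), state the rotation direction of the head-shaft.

clockwise

the gearmotor → shaft B: external mesh, 1 reversal → CW.
shaft B → shaft C: external mesh, 1 reversal → CCW.
shaft C → shaft D: external mesh, 1 reversal → CW.
shaft D → the head-shaft: driver → idler → driven is 2 external meshes, 2 reversals → CW.
5 reversals in total — an odd number — so the head-shaft turns opposite to the gearmotor.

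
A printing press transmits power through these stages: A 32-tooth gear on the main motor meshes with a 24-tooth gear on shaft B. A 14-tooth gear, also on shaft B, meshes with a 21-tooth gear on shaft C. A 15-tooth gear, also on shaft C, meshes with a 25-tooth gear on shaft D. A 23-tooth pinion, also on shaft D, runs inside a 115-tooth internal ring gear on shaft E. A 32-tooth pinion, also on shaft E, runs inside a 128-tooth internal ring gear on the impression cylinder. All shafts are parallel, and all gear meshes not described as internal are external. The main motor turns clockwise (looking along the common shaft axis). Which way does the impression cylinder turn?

the main motor → shaft B: external mesh, 1 reversal → CCW.
shaft B → shaft C: external mesh, 1 reversal → CW.
shaft C → shaft D: external mesh, 1 reversal → CCW.
shaft D → shaft E: internal mesh, same direction → CCW.
shaft E → the impression cylinder: internal mesh, same direction → CCW.
3 reversals in total — an odd number — so the impression cylinder turns opposite to the main motor.

counterclockwise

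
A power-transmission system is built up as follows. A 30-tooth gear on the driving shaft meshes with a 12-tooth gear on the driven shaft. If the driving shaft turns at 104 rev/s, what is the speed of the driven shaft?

the driving shaft → the driven shaft (gear mesh, 12/30): 104 ÷ 0.4 = 260 rev/s

260 rev/s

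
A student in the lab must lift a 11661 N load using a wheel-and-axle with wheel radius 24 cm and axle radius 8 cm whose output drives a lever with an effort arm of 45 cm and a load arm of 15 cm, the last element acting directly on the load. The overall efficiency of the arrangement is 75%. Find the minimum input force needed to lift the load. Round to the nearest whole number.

1728 N

Wheel-and-axle MA = R/r = 24/8 = 3.
Lever MA = effort arm / load arm = 45/15 = 3.
Combined ideal MA = 3 × 3 = 9.
Actual MA = 9 × 0.75 = 6.75.
Effort = load / actual MA = 11661 / 6.75 = 1727.6 N.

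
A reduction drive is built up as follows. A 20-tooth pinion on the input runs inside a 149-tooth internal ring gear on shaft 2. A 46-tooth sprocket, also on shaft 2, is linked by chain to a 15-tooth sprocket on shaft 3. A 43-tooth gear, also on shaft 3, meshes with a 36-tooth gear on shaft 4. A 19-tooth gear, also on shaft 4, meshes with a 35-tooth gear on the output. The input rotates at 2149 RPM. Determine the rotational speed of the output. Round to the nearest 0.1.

573.6 RPM

internal gear 149/20 = 7.45 → 2149/7.45 = 288.46 RPM
chain 15/46 = 0.32609 → 288.46/0.32609 = 884.6 RPM
gear mesh 36/43 = 0.83721 → 884.6/0.83721 = 1056.6 RPM
gear mesh 35/19 = 1.8421 → 1056.6/1.8421 = 573.59 RPM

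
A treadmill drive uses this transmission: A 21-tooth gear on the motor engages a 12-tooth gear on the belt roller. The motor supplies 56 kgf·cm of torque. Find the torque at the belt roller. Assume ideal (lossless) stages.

32 kgf·cm

gear mesh 12/21 = 0.57143 → τ = 56·0.57143 = 32 kgf·cm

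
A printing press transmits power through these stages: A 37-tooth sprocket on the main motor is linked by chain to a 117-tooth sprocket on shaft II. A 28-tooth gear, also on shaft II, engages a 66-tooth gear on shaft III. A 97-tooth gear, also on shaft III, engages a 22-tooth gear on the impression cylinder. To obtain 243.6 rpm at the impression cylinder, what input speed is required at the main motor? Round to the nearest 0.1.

411.8 rpm

Overall ratio R = 3.1622 × 2.3571 × 0.2268 = 1.6905.
Required input speed = output speed × R = 243.6 × 1.6905 = 411.81 rpm.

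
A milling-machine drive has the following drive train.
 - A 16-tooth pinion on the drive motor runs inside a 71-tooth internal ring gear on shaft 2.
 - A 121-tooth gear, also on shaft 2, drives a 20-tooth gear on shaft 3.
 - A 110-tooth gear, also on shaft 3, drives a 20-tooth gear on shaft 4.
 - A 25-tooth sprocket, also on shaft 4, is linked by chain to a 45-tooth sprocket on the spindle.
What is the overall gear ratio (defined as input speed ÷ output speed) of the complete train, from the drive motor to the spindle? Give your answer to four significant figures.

Each stage contributes driven/driver: internal gear 71/16 = 4.4375, gear mesh 20/121 = 0.16529, gear mesh 20/110 = 0.18182, chain 45/25 = 1.8.
Overall: 4.4375 × 0.16529 × 0.18182 × 1.8 = 0.24005.

0.2400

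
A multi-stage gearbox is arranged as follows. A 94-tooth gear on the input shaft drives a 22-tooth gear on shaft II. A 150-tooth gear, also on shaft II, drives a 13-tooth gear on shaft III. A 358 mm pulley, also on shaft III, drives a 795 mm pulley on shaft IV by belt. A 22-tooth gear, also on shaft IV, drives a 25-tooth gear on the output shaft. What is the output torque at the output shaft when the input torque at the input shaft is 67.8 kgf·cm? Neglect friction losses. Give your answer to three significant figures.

3.47 kgf·cm

gear mesh 22/94 = 0.23404 → τ = 67.8·0.23404 = 15.868 kgf·cm
gear mesh 13/150 = 0.086667 → τ = 15.868·0.086667 = 1.3752 kgf·cm
belt 795/358 = 2.2207 → τ = 1.3752·2.2207 = 3.0539 kgf·cm
gear mesh 25/22 = 1.1364 → τ = 3.0539·1.1364 = 3.4704 kgf·cm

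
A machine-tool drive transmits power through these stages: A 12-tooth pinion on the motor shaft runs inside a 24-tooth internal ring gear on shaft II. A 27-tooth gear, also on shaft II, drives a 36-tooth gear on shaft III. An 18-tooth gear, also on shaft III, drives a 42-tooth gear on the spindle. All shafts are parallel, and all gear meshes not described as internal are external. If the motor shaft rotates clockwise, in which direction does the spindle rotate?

clockwise

the motor shaft → shaft II: internal mesh, same direction → CW.
shaft II → shaft III: external mesh, 1 reversal → CCW.
shaft III → the spindle: external mesh, 1 reversal → CW.
2 reversals in total — an even number — so the spindle turns the same way as the motor shaft.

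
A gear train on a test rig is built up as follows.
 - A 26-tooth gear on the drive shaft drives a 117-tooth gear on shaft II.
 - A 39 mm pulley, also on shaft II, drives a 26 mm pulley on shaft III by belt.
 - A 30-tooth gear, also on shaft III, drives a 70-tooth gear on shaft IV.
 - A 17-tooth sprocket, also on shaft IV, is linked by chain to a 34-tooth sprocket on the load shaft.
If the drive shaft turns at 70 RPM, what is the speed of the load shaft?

5 RPM

Gear mesh: ratio = 117/26 = 4.5, so shaft II turns at 70 / 4.5 = 15.556 RPM.
Belt: ratio = 26/39 = 0.66667, so shaft III turns at 15.556 / 0.66667 = 23.333 RPM.
Gear mesh: ratio = 70/30 = 2.3333, so shaft IV turns at 23.333 / 2.3333 = 10 RPM.
Chain: ratio = 34/17 = 2, so the load shaft turns at 10 / 2 = 5 RPM.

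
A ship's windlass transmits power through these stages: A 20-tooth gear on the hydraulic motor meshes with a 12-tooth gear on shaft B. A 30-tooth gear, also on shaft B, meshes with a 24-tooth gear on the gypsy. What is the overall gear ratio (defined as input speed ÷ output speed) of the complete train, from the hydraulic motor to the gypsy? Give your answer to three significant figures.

Each stage contributes driven/driver: gear mesh 12/20 = 0.6, gear mesh 24/30 = 0.8.
Overall: 0.6 × 0.8 = 0.48.

0.480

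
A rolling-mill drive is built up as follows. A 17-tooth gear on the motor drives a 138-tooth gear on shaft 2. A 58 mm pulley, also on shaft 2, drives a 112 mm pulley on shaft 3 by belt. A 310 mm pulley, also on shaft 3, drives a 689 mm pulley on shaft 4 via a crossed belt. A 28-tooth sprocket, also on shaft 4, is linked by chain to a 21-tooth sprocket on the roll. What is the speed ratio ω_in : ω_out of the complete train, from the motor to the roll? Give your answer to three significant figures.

26.1

Each stage contributes driven/driver: gear mesh 138/17 = 8.1176, belt 112/58 = 1.931, belt 689/310 = 2.2226, chain 21/28 = 0.75.
Overall: 8.1176 × 1.931 × 2.2226 × 0.75 = 26.13.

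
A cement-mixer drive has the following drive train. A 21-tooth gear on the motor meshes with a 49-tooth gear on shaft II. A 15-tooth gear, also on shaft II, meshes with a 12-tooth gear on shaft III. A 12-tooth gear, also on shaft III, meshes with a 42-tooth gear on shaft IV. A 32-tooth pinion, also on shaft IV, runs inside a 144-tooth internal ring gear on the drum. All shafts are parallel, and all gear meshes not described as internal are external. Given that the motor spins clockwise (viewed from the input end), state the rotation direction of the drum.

counterclockwise

the motor → shaft II: external mesh, 1 reversal → CCW.
shaft II → shaft III: external mesh, 1 reversal → CW.
shaft III → shaft IV: external mesh, 1 reversal → CCW.
shaft IV → the drum: internal mesh, same direction → CCW.
3 reversals in total — an odd number — so the drum turns opposite to the motor.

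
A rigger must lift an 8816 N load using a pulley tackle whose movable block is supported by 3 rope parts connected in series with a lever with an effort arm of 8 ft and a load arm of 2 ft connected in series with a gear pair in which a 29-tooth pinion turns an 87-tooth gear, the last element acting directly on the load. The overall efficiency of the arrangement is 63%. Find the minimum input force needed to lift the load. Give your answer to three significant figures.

389 N

Block-and-tackle MA = number of supporting rope parts = 3.
Lever MA = effort arm / load arm = 8/2 = 4.
Gear pair MA = 87/29 = 3.
Combined ideal MA = 3 × 4 × 3 = 36.
Actual MA = 36 × 0.63 = 22.68.
Effort = load / actual MA = 8816 / 22.68 = 388.71 N.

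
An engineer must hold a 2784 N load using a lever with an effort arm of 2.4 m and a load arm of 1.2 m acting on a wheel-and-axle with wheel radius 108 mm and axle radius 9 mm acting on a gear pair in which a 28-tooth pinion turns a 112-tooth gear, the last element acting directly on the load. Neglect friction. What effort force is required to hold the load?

29 N

Lever MA = effort arm / load arm = 2.4/1.2 = 2.
Wheel-and-axle MA = R/r = 108/9 = 12.
Gear pair MA = 112/28 = 4.
Combined ideal MA = 2 × 12 × 4 = 96.
Effort = load / MA = 2784 / 96 = 29 N.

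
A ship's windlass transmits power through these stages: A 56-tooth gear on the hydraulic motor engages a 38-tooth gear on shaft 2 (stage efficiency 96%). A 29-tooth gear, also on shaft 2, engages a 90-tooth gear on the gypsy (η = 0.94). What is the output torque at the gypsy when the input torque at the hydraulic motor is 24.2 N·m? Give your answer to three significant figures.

46.0 N·m

gear mesh 38/56 = 0.67857 → τ = 24.2·0.67857·0.96 = 15.765 N·m
gear mesh 90/29 = 3.1034 → τ = 15.765·3.1034·0.94 = 45.989 N·m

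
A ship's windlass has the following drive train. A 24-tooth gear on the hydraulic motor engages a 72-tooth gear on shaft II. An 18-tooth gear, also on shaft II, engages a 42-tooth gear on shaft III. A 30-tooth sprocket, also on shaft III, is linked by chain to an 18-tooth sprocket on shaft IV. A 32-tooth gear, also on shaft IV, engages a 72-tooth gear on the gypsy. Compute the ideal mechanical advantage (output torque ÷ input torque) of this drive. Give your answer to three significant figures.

Each stage contributes driven/driver: gear mesh 72/24 = 3, gear mesh 42/18 = 2.3333, chain 18/30 = 0.6, gear mesh 72/32 = 2.25.
Overall: 3 × 2.3333 × 0.6 × 2.25 = 9.45.

9.45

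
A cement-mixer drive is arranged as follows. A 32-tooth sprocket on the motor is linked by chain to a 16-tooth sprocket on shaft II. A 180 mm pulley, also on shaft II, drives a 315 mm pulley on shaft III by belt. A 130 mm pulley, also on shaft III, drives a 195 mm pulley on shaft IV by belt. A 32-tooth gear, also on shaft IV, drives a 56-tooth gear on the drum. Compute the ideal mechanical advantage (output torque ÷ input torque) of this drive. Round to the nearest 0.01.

2.30

Each stage contributes driven/driver: chain 16/32 = 0.5, belt 315/180 = 1.75, belt 195/130 = 1.5, gear mesh 56/32 = 1.75.
Overall: 0.5 × 1.75 × 1.5 × 1.75 = 2.2969.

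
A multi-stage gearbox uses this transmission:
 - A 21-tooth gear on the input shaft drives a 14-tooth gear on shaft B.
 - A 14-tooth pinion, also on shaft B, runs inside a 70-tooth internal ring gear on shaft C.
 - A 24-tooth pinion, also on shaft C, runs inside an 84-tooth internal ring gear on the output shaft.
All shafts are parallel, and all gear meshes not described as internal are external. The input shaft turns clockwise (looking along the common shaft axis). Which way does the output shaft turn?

anticlockwise

the input shaft → shaft B: external mesh, 1 reversal → CCW.
shaft B → shaft C: internal mesh, same direction → CCW.
shaft C → the output shaft: internal mesh, same direction → CCW.
1 reversal in total — an odd number — so the output shaft turns opposite to the input shaft.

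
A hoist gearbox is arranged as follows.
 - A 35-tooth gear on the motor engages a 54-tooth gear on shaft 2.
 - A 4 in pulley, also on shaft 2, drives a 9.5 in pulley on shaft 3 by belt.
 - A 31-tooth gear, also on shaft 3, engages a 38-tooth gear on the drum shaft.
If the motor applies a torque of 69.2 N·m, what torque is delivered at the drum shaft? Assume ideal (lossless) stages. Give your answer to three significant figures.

Gear mesh: ratio = 54/35 = 1.5429; torque at shaft 2 = 69.2 × 1.5429 = 106.77 N·m.
Belt: ratio = 9.5/4 = 2.375; torque at shaft 3 = 106.77 × 2.375 = 253.57 N·m.
Gear mesh: ratio = 38/31 = 1.2258; torque at the drum shaft = 253.57 × 1.2258 = 310.83 N·m.

311 N·m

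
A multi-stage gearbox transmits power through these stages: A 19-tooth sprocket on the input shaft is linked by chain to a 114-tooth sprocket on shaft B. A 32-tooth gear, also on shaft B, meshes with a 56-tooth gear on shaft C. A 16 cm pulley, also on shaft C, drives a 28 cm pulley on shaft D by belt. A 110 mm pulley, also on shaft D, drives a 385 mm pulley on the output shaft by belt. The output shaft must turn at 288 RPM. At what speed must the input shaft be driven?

Overall ratio R = 6 × 1.75 × 1.75 × 3.5 = 64.312.
Required input speed = output speed × R = 288 × 64.312 = 18522 RPM.

18522 RPM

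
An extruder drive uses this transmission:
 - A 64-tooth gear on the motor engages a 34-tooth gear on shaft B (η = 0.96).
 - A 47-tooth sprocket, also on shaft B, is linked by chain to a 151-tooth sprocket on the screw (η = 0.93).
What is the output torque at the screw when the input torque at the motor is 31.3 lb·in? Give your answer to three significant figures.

47.7 lb·in

After the gear mesh (34/64): 31.3 × 0.53125 × 0.96 = 15.963 lb·in
After the chain (151/47): 15.963 × 3.2128 × 0.93 = 47.695 lb·in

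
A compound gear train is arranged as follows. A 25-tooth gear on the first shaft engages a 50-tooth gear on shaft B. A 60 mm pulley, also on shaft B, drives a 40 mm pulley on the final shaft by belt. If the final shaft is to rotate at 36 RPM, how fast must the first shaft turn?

48 RPM

Overall ratio R = 2 × 0.66667 = 1.3333.
Required input speed = output speed × R = 36 × 1.3333 = 48 RPM.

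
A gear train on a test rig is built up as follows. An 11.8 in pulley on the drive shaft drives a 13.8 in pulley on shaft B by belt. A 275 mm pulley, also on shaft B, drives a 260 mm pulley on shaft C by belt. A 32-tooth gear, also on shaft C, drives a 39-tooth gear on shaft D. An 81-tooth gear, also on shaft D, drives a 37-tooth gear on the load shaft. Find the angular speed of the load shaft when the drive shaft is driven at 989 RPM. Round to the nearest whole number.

the drive shaft → shaft B (belt, 13.8/11.8): 989 ÷ 1.1695 = 845.67 RPM
shaft B → shaft C (belt, 260/275): 845.67 ÷ 0.94545 = 894.46 RPM
shaft C → shaft D (gear mesh, 39/32): 894.46 ÷ 1.2188 = 733.91 RPM
shaft D → the load shaft (gear mesh, 37/81): 733.91 ÷ 0.45679 = 1606.7 RPM

1607 RPM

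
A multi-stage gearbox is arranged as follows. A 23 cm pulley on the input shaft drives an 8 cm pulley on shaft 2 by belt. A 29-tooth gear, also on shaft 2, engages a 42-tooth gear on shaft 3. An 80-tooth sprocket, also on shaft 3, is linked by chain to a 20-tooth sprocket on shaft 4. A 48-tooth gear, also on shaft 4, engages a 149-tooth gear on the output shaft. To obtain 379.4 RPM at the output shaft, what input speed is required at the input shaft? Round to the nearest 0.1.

148.3 RPM

Overall ratio R = 0.34783 × 1.4483 × 0.25 × 3.1042 = 0.39093.
Required input speed = output speed × R = 379.4 × 0.39093 = 148.32 RPM.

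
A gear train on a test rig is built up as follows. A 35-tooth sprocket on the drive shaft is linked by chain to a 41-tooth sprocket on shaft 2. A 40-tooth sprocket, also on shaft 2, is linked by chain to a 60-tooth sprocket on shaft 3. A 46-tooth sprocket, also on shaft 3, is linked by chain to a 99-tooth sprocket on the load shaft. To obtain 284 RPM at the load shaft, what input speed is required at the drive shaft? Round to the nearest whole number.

1074 RPM

Overall ratio R = 1.1714 × 1.5 × 2.1522 = 3.7817.
Required input speed = output speed × R = 284 × 3.7817 = 1074 RPM.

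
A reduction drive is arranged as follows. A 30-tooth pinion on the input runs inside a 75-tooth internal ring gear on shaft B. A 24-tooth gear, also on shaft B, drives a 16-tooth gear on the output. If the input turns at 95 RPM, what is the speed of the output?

internal gear 75/30 = 2.5 → 95/2.5 = 38 RPM
gear mesh 16/24 = 0.66667 → 38/0.66667 = 57 RPM

57 RPM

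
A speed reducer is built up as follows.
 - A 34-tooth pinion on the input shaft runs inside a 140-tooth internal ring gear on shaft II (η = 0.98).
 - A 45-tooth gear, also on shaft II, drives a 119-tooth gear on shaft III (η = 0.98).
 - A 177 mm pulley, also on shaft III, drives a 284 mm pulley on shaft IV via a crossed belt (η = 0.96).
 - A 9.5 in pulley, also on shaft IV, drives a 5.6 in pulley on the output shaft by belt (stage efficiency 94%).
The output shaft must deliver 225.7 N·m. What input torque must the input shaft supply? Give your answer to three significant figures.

Overall ratio R = 4.1176 × 2.6444 × 1.6045 × 0.58947 = 10.299; overall efficiency η = 0.98 × 0.98 × 0.96 × 0.94 = 0.8667.
Input torque = output torque / (R × η) = 225.7 / (10.299 × 0.8667) = 25.286 N·m.

25.3 N·m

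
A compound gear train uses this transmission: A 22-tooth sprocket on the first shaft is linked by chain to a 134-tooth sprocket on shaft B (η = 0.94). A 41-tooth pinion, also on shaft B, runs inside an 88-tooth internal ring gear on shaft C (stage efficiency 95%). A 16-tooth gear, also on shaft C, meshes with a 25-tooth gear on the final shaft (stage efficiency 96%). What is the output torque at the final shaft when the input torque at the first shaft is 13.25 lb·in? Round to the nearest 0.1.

232.0 lb·in

chain 134/22 = 6.0909 → τ = 13.25·6.0909·0.94 = 75.862 lb·in
internal gear 88/41 = 2.1463 → τ = 75.862·2.1463·0.95 = 154.69 lb·in
gear mesh 25/16 = 1.5625 → τ = 154.69·1.5625·0.96 = 232.03 lb·in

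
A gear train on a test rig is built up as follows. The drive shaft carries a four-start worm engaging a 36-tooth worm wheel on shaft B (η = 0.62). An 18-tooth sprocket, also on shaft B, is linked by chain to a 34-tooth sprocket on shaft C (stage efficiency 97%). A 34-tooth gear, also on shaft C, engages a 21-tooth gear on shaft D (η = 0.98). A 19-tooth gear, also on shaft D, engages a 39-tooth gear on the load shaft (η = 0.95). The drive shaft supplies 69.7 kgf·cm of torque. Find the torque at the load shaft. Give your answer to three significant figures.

841 kgf·cm

Worm: ratio = 36/4 = 9; torque at shaft B = 69.7 × 9 × 0.62 = 388.93 kgf·cm.
Chain: ratio = 34/18 = 1.8889; torque at shaft C = 388.93 × 1.8889 × 0.97 = 712.6 kgf·cm.
Gear mesh: ratio = 21/34 = 0.61765; torque at shaft D = 712.6 × 0.61765 × 0.98 = 431.33 kgf·cm.
Gear mesh: ratio = 39/19 = 2.0526; torque at the load shaft = 431.33 × 2.0526 × 0.95 = 841.1 kgf·cm.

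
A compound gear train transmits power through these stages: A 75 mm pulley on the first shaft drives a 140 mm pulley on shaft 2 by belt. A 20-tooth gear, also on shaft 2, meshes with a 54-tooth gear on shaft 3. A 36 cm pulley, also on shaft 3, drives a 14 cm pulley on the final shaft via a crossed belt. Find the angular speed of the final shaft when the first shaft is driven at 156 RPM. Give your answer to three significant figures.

Belt: ratio = 140/75 = 1.8667, so shaft 2 turns at 156 / 1.8667 = 83.571 RPM.
Gear mesh: ratio = 54/20 = 2.7, so shaft 3 turns at 83.571 / 2.7 = 30.952 RPM.
Belt: ratio = 14/36 = 0.38889, so the final shaft turns at 30.952 / 0.38889 = 79.592 RPM.

79.6 RPM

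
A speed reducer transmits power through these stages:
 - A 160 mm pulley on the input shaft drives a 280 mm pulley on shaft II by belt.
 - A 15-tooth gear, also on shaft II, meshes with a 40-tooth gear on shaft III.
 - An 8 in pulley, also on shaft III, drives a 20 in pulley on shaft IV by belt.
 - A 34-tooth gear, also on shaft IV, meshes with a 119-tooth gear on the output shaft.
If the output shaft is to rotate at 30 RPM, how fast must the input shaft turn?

1225 RPM

Overall ratio R = 1.75 × 2.6667 × 2.5 × 3.5 = 40.833.
Required input speed = output speed × R = 30 × 40.833 = 1225 RPM.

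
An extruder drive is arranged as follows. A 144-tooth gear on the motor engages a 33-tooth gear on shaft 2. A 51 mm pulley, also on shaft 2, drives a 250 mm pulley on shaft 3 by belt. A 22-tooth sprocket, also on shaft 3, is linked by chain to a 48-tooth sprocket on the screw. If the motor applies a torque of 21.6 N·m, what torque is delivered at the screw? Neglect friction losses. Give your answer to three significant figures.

52.9 N·m

gear mesh 33/144 = 0.22917 → τ = 21.6·0.22917 = 4.95 N·m
belt 250/51 = 4.902 → τ = 4.95·4.902 = 24.265 N·m
chain 48/22 = 2.1818 → τ = 24.265·2.1818 = 52.941 N·m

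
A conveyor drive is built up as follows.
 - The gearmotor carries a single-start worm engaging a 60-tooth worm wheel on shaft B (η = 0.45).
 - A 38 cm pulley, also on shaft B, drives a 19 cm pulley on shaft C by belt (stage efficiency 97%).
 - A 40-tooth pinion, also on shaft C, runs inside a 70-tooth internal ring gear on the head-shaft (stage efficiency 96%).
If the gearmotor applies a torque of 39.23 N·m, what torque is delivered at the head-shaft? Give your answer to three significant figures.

After the worm (60/1): 39.23 × 60 × 0.45 = 1059.2 N·m
After the belt (19/38): 1059.2 × 0.5 × 0.97 = 513.72 N·m
After the internal gear (70/40): 513.72 × 1.75 × 0.96 = 863.04 N·m

863 N·m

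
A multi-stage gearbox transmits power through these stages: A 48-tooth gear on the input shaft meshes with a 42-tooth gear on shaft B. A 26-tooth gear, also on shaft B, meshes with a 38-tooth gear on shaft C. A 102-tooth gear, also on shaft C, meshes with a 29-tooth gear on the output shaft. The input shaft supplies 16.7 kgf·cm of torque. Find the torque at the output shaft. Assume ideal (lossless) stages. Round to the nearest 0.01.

After the gear mesh (42/48): 16.7 × 0.875 = 14.612 kgf·cm
After the gear mesh (38/26): 14.612 × 1.4615 = 21.357 kgf·cm
After the gear mesh (29/102): 21.357 × 0.28431 = 6.072 kgf·cm

6.07 kgf·cm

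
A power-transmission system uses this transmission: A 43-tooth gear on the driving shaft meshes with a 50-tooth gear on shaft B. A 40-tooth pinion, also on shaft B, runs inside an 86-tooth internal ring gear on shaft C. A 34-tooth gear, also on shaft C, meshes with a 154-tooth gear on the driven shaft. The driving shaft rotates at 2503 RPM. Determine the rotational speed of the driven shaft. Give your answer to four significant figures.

gear mesh 50/43 = 1.1628 → 2503/1.1628 = 2152.6 RPM
internal gear 86/40 = 2.15 → 2152.6/2.15 = 1001.2 RPM
gear mesh 154/34 = 4.5294 → 1001.2/4.5294 = 221.04 RPM

221.0 RPM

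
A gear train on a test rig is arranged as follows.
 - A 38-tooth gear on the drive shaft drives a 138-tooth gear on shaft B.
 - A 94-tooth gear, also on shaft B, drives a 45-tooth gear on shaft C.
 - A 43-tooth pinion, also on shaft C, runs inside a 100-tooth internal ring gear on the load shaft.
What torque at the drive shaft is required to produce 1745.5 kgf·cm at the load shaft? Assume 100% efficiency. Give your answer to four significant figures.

Overall ratio R = 3.6316 × 0.47872 × 2.3256 = 4.0431.
Input torque = output torque / R = 1745.5 / 4.0431 = 431.73 kgf·cm.

431.7 kgf·cm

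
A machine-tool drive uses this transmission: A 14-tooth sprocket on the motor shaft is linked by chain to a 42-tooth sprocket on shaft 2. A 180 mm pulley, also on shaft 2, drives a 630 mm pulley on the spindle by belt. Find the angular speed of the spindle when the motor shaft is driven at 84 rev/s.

the motor shaft → shaft 2 (chain, 42/14): 84 ÷ 3 = 28 rev/s
shaft 2 → the spindle (belt, 630/180): 28 ÷ 3.5 = 8 rev/s

8 rev/s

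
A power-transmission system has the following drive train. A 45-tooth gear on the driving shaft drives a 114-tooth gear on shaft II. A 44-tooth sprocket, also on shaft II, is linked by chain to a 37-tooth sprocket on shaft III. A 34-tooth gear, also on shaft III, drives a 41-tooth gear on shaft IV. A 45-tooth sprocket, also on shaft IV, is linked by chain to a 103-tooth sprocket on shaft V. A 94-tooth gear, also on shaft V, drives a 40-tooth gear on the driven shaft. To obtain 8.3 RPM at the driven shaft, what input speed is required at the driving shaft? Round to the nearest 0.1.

20.8 RPM

Overall ratio R = 2.5333 × 0.84091 × 1.2059 × 2.2889 × 0.42553 = 2.5021.
Required input speed = output speed × R = 8.3 × 2.5021 = 20.767 RPM.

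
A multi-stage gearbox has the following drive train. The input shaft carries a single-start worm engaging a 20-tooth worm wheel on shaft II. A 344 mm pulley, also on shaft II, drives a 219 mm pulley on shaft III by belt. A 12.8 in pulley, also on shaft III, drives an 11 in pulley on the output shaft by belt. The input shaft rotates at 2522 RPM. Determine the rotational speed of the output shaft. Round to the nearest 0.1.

230.5 RPM

Worm: ratio = 20/1 = 20, so shaft II turns at 2522 / 20 = 126.1 RPM.
Belt: ratio = 219/344 = 0.63663, so shaft III turns at 126.1 / 0.63663 = 198.07 RPM.
Belt: ratio = 11/12.8 = 0.85938, so the output shaft turns at 198.07 / 0.85938 = 230.49 RPM.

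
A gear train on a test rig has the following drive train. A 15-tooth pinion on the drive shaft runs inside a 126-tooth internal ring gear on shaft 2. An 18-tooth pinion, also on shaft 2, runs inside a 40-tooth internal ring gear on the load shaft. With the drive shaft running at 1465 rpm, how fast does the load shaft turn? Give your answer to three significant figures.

the drive shaft → shaft 2 (internal gear, 126/15): 1465 ÷ 8.4 = 174.4 rpm
shaft 2 → the load shaft (internal gear, 40/18): 174.4 ÷ 2.2222 = 78.482 rpm

78.5 rpm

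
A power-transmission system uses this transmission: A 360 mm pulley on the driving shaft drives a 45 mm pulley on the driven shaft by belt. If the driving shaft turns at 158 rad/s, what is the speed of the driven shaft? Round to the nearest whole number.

1264 rad/s

the driving shaft → the driven shaft (belt, 45/360): 158 ÷ 0.125 = 1264 rad/s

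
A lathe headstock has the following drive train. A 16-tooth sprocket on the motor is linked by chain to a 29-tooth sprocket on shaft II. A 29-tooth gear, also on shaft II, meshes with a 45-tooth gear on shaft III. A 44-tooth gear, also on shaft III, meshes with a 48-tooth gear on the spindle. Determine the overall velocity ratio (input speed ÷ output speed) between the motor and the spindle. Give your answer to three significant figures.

3.07

Each stage contributes driven/driver: chain 29/16 = 1.8125, gear mesh 45/29 = 1.5517, gear mesh 48/44 = 1.0909.
Overall: 1.8125 × 1.5517 × 1.0909 = 3.0682.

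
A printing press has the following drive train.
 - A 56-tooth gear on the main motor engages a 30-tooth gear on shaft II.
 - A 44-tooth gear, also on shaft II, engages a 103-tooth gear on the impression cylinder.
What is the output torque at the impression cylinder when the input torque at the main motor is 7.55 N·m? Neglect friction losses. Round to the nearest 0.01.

9.47 N·m

After the gear mesh (30/56): 7.55 × 0.53571 = 4.0446 N·m
After the gear mesh (103/44): 4.0446 × 2.3409 = 9.4681 N·m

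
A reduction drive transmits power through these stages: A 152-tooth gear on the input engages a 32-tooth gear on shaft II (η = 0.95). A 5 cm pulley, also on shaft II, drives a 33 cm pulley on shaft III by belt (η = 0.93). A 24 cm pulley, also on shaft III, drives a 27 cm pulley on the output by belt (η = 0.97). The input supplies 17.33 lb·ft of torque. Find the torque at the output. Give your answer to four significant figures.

Gear mesh: ratio = 32/152 = 0.21053; torque at shaft II = 17.33 × 0.21053 × 0.95 = 3.466 lb·ft.
Belt: ratio = 33/5 = 6.6; torque at shaft III = 3.466 × 6.6 × 0.93 = 21.274 lb·ft.
Belt: ratio = 27/24 = 1.125; torque at the output = 21.274 × 1.125 × 0.97 = 23.216 lb·ft.

23.22 lb·ft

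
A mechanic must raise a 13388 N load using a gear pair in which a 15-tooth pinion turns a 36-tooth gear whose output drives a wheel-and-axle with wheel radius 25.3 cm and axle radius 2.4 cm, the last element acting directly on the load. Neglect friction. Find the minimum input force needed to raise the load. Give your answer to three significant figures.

Gear pair MA = 36/15 = 2.4.
Wheel-and-axle MA = R/r = 25.3/2.4 = 10.542.
Combined ideal MA = 2.4 × 10.542 = 25.3.
Effort = load / MA = 13388 / 25.3 = 529.17 N.

529 N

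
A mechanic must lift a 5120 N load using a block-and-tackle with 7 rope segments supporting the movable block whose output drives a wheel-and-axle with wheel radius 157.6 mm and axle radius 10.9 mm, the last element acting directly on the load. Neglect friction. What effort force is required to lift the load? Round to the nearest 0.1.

50.6 N

Block-and-tackle MA = number of supporting rope parts = 7.
Wheel-and-axle MA = R/r = 157.6/10.9 = 14.459.
Combined ideal MA = 7 × 14.459 = 101.21.
Effort = load / MA = 5120 / 101.21 = 50.587 N.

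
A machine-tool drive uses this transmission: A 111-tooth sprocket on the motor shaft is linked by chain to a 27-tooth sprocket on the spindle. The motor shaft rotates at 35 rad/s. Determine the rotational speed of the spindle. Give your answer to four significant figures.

Chain: ratio = 27/111 = 0.24324, so the spindle turns at 35 / 0.24324 = 143.89 rad/s.

143.9 rad/s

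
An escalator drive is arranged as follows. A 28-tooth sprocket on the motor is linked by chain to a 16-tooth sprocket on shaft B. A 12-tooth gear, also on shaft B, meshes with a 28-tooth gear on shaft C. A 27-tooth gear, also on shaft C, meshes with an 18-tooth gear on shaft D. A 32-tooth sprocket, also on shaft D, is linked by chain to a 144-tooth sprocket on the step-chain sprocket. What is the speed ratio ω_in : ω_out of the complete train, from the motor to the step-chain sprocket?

4

Each stage contributes driven/driver: chain 16/28 = 0.57143, gear mesh 28/12 = 2.3333, gear mesh 18/27 = 0.66667, chain 144/32 = 4.5.
Overall: 0.57143 × 2.3333 × 0.66667 × 4.5 = 4.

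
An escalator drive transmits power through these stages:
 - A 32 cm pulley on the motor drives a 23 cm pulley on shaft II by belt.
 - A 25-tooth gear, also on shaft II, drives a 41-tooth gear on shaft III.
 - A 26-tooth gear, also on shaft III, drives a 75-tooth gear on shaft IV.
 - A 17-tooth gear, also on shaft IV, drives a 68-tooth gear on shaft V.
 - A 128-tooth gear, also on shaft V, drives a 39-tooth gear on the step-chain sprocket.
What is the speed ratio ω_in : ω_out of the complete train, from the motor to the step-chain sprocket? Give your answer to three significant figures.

4.14

Each stage contributes driven/driver: belt 23/32 = 0.71875, gear mesh 41/25 = 1.64, gear mesh 75/26 = 2.8846, gear mesh 68/17 = 4, gear mesh 39/128 = 0.30469.
Overall: 0.71875 × 1.64 × 2.8846 × 4 × 0.30469 = 4.144.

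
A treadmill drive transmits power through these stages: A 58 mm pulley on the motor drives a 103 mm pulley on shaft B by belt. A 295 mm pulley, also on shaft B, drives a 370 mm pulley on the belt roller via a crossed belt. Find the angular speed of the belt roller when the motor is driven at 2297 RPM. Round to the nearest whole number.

1031 RPM

belt 103/58 = 1.7759 → 2297/1.7759 = 1293.5 RPM
belt 370/295 = 1.2542 → 1293.5/1.2542 = 1031.3 RPM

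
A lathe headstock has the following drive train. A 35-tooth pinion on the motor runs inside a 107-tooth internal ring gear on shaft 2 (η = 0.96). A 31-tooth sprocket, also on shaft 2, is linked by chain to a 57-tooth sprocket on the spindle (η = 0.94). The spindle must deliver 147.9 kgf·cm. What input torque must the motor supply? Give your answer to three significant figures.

Overall ratio R = 3.0571 × 1.8387 = 5.6212; overall efficiency η = 0.96 × 0.94 = 0.9024.
Input torque = output torque / (R × η) = 147.9 / (5.6212 × 0.9024) = 29.157 kgf·cm.

29.2 kgf·cm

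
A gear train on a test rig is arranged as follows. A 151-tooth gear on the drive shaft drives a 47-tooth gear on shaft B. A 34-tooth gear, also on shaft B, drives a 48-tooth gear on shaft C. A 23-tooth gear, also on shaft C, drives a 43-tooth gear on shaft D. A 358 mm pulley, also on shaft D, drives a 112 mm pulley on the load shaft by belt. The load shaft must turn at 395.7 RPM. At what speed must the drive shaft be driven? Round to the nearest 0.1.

Overall ratio R = 0.31126 × 1.4118 × 1.8696 × 0.31285 = 0.25702.
Required input speed = output speed × R = 395.7 × 0.25702 = 101.7 RPM.

101.7 RPM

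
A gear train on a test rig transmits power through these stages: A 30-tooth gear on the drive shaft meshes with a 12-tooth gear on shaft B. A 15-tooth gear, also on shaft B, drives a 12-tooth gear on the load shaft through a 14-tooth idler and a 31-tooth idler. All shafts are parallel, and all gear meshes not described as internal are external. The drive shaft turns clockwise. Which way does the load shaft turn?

the drive shaft → shaft B: external mesh, 1 reversal → CCW.
shaft B → the load shaft: driver → idler → idler → driven is 3 external meshes, 3 reversals → CW.
4 reversals in total — an even number — so the load shaft turns the same way as the drive shaft.

clockwise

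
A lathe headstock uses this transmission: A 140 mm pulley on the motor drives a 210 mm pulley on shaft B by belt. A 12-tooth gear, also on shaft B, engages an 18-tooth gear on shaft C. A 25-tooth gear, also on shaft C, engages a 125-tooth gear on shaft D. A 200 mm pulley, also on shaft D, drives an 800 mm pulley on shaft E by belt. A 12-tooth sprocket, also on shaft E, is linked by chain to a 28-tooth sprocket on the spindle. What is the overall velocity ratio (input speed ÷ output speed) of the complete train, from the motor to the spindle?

Each stage contributes driven/driver: belt 210/140 = 1.5, gear mesh 18/12 = 1.5, gear mesh 125/25 = 5, belt 800/200 = 4, chain 28/12 = 2.3333.
Overall: 1.5 × 1.5 × 5 × 4 × 2.3333 = 105.

105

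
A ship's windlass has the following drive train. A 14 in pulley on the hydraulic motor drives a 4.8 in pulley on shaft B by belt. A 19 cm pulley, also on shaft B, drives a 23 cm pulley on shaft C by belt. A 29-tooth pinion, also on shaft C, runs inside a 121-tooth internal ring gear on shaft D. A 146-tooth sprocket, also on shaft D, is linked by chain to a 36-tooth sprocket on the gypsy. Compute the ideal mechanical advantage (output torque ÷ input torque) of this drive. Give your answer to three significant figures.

0.427

Each stage contributes driven/driver: belt 4.8/14 = 0.34286, belt 23/19 = 1.2105, internal gear 121/29 = 4.1724, chain 36/146 = 0.24658.
Overall: 0.34286 × 1.2105 × 4.1724 × 0.24658 = 0.427.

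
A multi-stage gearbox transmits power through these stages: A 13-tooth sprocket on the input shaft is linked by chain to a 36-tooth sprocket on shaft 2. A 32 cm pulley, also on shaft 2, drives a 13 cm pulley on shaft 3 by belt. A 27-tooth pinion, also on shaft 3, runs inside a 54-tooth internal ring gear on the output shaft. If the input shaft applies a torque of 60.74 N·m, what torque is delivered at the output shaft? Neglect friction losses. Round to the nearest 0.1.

136.7 N·m

Chain: ratio = 36/13 = 2.7692; torque at shaft 2 = 60.74 × 2.7692 = 168.2 N·m.
Belt: ratio = 13/32 = 0.40625; torque at shaft 3 = 168.2 × 0.40625 = 68.333 N·m.
Internal gear: ratio = 54/27 = 2; torque at the output shaft = 68.333 × 2 = 136.67 N·m.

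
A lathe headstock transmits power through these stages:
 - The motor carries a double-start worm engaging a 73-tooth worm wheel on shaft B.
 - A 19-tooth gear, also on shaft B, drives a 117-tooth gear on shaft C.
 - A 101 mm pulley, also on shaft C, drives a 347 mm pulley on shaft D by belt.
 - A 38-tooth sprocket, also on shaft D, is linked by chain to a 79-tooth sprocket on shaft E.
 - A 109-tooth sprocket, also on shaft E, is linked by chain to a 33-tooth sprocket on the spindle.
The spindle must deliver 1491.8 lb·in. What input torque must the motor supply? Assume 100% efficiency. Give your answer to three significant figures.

Overall ratio R = 36.5 × 6.1579 × 3.4356 × 2.0789 × 0.30275 = 486.03.
Input torque = output torque / R = 1491.8 / 486.03 = 3.0694 lb·in.

3.07 lb·in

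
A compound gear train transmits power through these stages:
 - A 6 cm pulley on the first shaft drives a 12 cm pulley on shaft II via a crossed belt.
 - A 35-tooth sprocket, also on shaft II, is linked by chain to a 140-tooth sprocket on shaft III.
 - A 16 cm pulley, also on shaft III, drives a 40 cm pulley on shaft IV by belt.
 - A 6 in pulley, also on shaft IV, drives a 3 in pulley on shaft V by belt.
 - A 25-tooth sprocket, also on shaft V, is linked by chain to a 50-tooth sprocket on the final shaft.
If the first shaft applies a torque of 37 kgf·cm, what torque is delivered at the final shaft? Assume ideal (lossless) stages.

After the belt (12/6): 37 × 2 = 74 kgf·cm
After the chain (140/35): 74 × 4 = 296 kgf·cm
After the belt (40/16): 296 × 2.5 = 740 kgf·cm
After the belt (3/6): 740 × 0.5 = 370 kgf·cm
After the chain (50/25): 370 × 2 = 740 kgf·cm

740 kgf·cm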